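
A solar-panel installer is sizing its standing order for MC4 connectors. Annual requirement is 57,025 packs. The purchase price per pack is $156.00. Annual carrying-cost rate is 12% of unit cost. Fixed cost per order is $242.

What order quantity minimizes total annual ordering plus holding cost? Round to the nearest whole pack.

1,214 packs

H = i·C = 0.12 × $156 = $18.7200 per pack-year
2DS/H = 2·57,025·242/18.72 = 1,474,364.32
EOQ = √1,474,364.32 ≈ 1,214.23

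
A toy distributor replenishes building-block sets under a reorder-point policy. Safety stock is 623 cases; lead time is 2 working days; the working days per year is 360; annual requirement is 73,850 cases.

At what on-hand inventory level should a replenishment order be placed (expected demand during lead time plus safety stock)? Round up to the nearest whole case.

1,034 cases

Daily demand d = 73,850 / 360 = 205.139 cases/day
Demand during lead time = 205.139 × 2 = 410.28
Reorder point = 410.28 + 623 = 1,033.28 → round up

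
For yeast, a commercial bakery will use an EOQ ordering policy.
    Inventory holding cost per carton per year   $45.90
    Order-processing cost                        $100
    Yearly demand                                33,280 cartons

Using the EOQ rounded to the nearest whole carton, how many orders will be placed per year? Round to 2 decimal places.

87.35 orders per year

Optimal lot size Q* = (2 × 33,280 × $100 / $45.9)^½ ≈ 380.80 → Q = 381
Orders per year = D/Q = 33,280 / 381 = 87.349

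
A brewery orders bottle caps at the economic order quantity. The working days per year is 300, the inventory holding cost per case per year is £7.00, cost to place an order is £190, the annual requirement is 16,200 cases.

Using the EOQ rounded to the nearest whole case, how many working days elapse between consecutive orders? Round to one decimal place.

17.4 days

2DS/H = 2·16,200·190/7 = 879,428.57
EOQ = √879,428.57 ≈ 937.78 → Q = 938 cases
Days between orders = 300 / (D/Q) = 300 / 17.271 ≈ 17.370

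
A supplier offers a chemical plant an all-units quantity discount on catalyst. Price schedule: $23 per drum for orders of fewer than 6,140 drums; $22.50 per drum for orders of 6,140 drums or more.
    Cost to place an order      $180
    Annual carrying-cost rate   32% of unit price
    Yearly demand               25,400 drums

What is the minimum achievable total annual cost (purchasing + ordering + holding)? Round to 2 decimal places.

$592,403.65

H₁ = 32%×$23 = $7.3600;  H₂ = 32%×$22.50 = $7.2000
EOQ₁ = √(2×25,400×180/7.3600) = 1,114.63  (< 6,140, feasible at tier 1)
EOQ₂ = √(2×25,400×180/7.2000) = 1,126.94  (< 6,140 → use Q = 6,140 at tier-2 price)
TC(tier 1 (EOQ₁), Q≈1,114.6) = $592,403.65
TC(tier 2, Q≈6,140.0) = $594,348.63
Minimum at tier 1 (EOQ₁): $592,403.65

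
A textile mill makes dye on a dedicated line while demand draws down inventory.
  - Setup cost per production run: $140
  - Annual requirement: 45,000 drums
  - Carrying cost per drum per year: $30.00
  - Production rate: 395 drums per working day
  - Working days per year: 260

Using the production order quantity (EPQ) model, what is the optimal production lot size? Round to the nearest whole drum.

d = 45,000/260 = 173.0769 drums/day;  effective holding cost H(1 − d/p) = 30·(1 − 173.0769/395) = 16.85492
Q* = √(2DS / H_eff) = √(2·45,000·140 / 16.85492) ≈ 864.61

865 drums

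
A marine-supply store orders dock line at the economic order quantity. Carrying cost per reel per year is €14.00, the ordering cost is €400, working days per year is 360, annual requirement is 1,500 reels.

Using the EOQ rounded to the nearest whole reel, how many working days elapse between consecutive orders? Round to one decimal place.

70.3 days

EOQ = √(2DS/H) = √(2 × 1,500 × 400 / 14)
    = √(85,714.29) ≈ 292.77 → Q = 293 reels
Days between orders = 360 / (D/Q) = 360 / 5.119 ≈ 70.320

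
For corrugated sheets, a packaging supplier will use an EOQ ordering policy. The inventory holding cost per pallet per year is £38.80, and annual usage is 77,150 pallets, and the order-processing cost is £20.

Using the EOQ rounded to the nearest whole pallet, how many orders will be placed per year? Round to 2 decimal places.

2DS/H = 2·77,150·20/38.8 = 79,536.08
EOQ = √79,536.08 ≈ 282.02 → Q = 282
N = D/Q = 77,150/282 ≈ 273.582 orders/yr

273.58 orders per year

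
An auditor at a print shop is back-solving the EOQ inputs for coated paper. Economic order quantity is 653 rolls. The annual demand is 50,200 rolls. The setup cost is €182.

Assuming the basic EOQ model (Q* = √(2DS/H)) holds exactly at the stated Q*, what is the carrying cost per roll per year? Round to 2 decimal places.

€42.85

Since Q* = (2DS/H)^½, squaring gives Q*²·H = 2DS.
H = 2DS / Q² = 2 × 50,200 × 182 / 653² = 42.8528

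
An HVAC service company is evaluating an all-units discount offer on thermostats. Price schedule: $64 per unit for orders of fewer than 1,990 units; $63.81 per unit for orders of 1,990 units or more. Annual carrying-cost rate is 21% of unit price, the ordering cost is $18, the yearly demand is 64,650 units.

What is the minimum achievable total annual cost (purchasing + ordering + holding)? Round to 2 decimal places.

H₁ = 21%×$64 = $13.4400;  H₂ = 21%×$63.81 = $13.4001
EOQ₁ = √(2×64,650×18/13.4400) = 416.14  (< 1,990, feasible at tier 1)
EOQ₂ = √(2×64,650×18/13.4001) = 416.76  (< 1,990 → use Q = 1,990 at tier-2 price)
TC(tier 1 (EOQ₁), Q≈416.1) = $4,143,192.88
TC(tier 2, Q≈1,990.0) = $4,139,234.37
Minimum at tier 2: $4,139,234.37

$4,139,234.37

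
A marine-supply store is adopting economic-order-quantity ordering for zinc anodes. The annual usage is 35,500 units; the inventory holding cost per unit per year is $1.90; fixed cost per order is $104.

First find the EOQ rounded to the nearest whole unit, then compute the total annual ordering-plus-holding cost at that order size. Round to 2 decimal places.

$3,745.61

Optimal lot size Q* = (2 × 35,500 × $104 / $1.9)^½ ≈ 1,971.37 → Q = 1,971 units
Ordering: D/Q × S = 35,500/1,971 × $104 = $1,873.16
Holding:  Q/2 × H = 1,971/2 × $1.9 = $1,872.45
Total = $1,873.16 + $1,872.45 = $3,745.61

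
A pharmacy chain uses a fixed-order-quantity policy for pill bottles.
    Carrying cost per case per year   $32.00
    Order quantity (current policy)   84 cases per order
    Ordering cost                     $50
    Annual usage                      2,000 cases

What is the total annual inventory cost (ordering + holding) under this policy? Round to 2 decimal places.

Orders/yr = 2,000/84 = 23.810; ordering cost = 23.810 × $50 = $1,190.48
Average inventory = 84/2 = 42; holding cost = 42 × $32 = $1,344.00
Total = $1,190.48 + $1,344.00 = $2,534.48

$2,534.48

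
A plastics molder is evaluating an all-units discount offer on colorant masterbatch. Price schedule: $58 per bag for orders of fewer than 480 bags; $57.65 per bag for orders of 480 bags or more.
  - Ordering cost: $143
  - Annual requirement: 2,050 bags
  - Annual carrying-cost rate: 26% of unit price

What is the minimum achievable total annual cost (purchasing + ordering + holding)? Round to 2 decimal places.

$121,873.45

H₁ = 26%×$58 = $15.0800;  H₂ = 26%×$57.65 = $14.9890
EOQ₁ = √(2×2,050×143/15.0800) = 197.18  (< 480, feasible at tier 1)
EOQ₂ = √(2×2,050×143/14.9890) = 197.78  (< 480 → use Q = 480 at tier-2 price)
TC(tier 1 (EOQ₁), Q≈197.2) = $121,873.45
TC(tier 2, Q≈480.0) = $122,390.59
Minimum at tier 1 (EOQ₁): $121,873.45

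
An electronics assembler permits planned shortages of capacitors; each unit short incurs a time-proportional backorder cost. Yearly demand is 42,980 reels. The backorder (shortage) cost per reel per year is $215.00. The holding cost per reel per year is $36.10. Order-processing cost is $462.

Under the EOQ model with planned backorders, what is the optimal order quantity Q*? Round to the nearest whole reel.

Q* = √(2DS/H) · √((H + b)/b)
   = √(2 × 42,980 × 462 / 36.1) · √((36.1 + 215) / 215)
   = 1,048.855 × 1.0807 ≈ 1,133.50

1,133 reels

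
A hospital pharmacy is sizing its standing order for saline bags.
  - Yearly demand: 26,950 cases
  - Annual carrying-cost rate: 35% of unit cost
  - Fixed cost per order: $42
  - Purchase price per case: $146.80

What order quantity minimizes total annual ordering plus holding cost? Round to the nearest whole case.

210 cases

Carrying cost H = $146.8 × 35% = $51.3800/case/yr
EOQ = √(2DS/H) = √(2 × 26,950 × 42 / 51.38)
    = √(44,059.95) ≈ 209.90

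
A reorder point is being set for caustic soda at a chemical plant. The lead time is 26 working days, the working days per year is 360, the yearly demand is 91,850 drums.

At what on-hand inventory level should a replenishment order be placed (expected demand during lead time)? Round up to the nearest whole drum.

6,634 drums

Daily demand d = 91,850 / 360 = 255.139 drums/day
Demand during lead time = 255.139 × 26 = 6,633.61
Reorder point = 6,633.61 → round up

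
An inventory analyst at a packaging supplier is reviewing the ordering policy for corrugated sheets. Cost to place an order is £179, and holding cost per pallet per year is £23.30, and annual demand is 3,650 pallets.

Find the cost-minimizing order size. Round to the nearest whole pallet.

2DS/H = 2·3,650·179/23.3 = 56,081.55
EOQ = √56,081.55 ≈ 236.82

237 pallets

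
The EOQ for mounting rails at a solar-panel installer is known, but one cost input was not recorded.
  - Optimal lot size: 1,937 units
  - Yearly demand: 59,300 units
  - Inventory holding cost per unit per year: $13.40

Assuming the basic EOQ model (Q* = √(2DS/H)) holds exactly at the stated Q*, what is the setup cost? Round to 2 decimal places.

$423.92

EOQ relation: Q² = 2DS/H, so rearrange for the unknown.
S = Q²H / (2D) = 1,937² × 13.4 / (2 × 59,300) = 423.9156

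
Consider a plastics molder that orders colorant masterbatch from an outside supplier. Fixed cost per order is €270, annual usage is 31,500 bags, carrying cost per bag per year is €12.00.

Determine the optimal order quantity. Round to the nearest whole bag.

Optimal lot size Q* = (2 × 31,500 × €270 / €12)^½ ≈ 1,190.59

1,191 bags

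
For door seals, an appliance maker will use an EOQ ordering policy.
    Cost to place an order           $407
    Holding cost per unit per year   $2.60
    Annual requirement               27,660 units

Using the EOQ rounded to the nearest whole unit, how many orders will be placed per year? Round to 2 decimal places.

EOQ = √(2DS/H) = √(2 × 27,660 × 407 / 2.6)
    = √(8,659,707.69) ≈ 2,942.74 → Q = 2,943
Orders per year = D/Q = 27,660 / 2,943 = 9.399

9.40 orders per year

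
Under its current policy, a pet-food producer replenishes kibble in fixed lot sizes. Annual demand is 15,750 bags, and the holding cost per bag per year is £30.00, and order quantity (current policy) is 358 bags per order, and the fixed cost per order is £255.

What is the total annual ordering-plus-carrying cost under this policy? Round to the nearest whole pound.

£16,589

Orders/yr = 15,750/358 = 43.994; ordering cost = 43.994 × £255 = £11,218.58
Average inventory = 358/2 = 179; holding cost = 179 × £30 = £5,370.00
Total = £11,218.58 + £5,370.00 = £16,588.58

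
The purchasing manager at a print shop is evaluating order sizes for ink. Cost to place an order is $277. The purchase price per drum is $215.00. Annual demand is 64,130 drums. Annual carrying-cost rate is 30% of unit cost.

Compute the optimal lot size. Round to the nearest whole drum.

742 drums

Carrying cost H = $215 × 30% = $64.5000/drum/yr
Optimal lot size Q* = (2 × 64,130 × $277 / $64.5)^½ ≈ 742.17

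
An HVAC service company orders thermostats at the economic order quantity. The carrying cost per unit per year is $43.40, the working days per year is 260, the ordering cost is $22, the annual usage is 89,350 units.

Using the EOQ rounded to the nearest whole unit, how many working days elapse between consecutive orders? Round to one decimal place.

2DS/H = 2·89,350·22/43.4 = 90,585.25
EOQ = √90,585.25 ≈ 300.97 → Q = 301 units
T = Q/D × 260 days = 301/89,350 × 260 = 0.876 days

0.9 days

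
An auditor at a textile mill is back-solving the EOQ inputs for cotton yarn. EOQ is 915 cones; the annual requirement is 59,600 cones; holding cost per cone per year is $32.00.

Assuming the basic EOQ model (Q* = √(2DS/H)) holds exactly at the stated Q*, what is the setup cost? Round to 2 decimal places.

Since Q* = (2DS/H)^½, squaring gives Q*²·H = 2DS.
S = Q²H / (2D) = 915² × 32 / (2 × 59,600) = 224.7584

$224.76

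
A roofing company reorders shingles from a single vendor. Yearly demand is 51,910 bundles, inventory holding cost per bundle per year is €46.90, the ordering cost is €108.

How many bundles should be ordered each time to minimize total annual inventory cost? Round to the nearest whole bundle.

489 bundles

2DS/H = 2·51,910·108/46.9 = 239,073.77
EOQ = √239,073.77 ≈ 488.95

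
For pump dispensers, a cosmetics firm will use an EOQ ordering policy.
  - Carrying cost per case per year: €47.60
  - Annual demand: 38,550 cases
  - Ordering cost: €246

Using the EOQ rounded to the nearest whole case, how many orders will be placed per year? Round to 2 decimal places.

2DS/H = 2·38,550·246/47.6 = 398,457.98
EOQ = √398,457.98 ≈ 631.24 → Q = 631
N = D/Q = 38,550/631 ≈ 61.094 orders/yr

61.09 orders per year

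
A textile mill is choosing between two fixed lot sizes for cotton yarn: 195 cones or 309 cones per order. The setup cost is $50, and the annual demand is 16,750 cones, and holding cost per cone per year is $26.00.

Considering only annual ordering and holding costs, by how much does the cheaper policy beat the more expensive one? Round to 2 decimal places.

$102.52

For each Q, cost = (D/Q)·S + (Q/2)·H.
TC(195) = (16,750/195)×50 + (195/2)×26 = $6,829.87
TC(309) = (16,750/309)×50 + (309/2)×26 = $6,727.36
Lots of 309 are cheaper by $102.52.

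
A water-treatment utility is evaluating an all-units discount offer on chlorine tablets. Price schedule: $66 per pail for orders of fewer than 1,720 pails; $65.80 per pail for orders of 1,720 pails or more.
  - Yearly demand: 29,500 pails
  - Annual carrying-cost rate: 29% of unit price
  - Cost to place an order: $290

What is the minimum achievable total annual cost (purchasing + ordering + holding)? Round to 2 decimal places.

H₁ = 29%×$66 = $19.1400;  H₂ = 29%×$65.80 = $19.0820
EOQ₁ = √(2×29,500×290/19.1400) = 945.48  (< 1,720, feasible at tier 1)
EOQ₂ = √(2×29,500×290/19.0820) = 946.92  (< 1,720 → use Q = 1,720 at tier-2 price)
TC(tier 1 (EOQ₁), Q≈945.5) = $1,965,096.56
TC(tier 2, Q≈1,720.0) = $1,962,484.36
Minimum at tier 2: $1,962,484.36

$1,962,484.36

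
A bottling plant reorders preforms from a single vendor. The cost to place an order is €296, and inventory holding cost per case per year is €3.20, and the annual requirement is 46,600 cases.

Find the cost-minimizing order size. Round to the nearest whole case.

2,936 cases

Optimal lot size Q* = (2 × 46,600 × €296 / €3.2)^½ ≈ 2,936.15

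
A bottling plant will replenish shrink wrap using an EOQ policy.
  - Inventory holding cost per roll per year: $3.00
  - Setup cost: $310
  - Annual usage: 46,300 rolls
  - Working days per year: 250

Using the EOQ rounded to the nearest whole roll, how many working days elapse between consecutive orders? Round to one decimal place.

16.7 days

Optimal lot size Q* = (2 × 46,300 × $310 / $3)^½ ≈ 3,093.33 → Q = 3,093 rolls
T = Q/D × 250 days = 3,093/46,300 × 250 = 16.701 days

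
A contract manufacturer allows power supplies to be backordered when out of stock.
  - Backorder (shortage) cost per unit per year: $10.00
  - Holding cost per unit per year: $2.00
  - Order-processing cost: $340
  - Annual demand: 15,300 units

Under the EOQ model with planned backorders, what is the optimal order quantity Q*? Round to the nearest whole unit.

2,498 units

Basic EOQ = √(2·15,300·340/2) = 2,280.789
Backorder adjustment √((H+b)/b) = √((2+10)/10) = 1.0954
Q* = 2,280.789 × 1.0954 ≈ 2,498.48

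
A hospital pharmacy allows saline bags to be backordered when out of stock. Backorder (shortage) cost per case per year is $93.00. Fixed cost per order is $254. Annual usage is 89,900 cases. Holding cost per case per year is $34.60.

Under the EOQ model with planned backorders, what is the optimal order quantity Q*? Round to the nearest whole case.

Basic EOQ = √(2·89,900·254/34.6) = 1,148.877
Backorder adjustment √((H+b)/b) = √((34.6+93)/93) = 1.1713
Q* = 1,148.877 × 1.1713 ≈ 1,345.73

1,346 cases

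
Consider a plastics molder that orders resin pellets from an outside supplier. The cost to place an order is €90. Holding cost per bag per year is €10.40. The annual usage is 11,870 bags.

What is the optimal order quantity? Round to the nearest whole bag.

453 bags

Optimal lot size Q* = (2 × 11,870 × €90 / €10.4)^½ ≈ 453.26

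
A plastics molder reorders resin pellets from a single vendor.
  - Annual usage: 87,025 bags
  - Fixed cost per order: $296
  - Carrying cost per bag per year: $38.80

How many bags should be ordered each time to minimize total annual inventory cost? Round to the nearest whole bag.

1,152 bags

Q* = √(2·D·S / H) = √(2·87,025·296 / 38.8) = √1,327,804.1 ≈ 1,152.30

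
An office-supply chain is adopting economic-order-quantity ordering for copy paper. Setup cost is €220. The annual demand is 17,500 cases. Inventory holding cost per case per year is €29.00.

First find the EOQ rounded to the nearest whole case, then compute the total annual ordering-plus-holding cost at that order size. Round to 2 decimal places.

€14,943.23

EOQ = √(2DS/H) = √(2 × 17,500 × 220 / 29)
    = √(265,517.24) ≈ 515.28 → Q = 515 cases
Annual ordering cost = (D/Q)·S = (17,500/515) × 220 = €7,475.73
Annual holding cost  = (Q/2)·H = (515/2) × 29 = €7,467.50
Total = €7,475.73 + €7,467.50 = €14,943.23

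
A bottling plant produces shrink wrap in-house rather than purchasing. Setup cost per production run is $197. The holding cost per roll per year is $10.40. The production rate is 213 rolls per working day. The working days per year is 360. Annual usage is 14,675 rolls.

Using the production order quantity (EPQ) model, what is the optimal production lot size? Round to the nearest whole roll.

829 rolls

Daily demand d = 14,675/360 = 40.764; p = 213; 1 − d/p = 0.80862
EPQ = √(2DS / (H(1 − d/p)))
    = √(2 × 14,675 × 197 / (10.4 × 0.80862)) ≈ 829.18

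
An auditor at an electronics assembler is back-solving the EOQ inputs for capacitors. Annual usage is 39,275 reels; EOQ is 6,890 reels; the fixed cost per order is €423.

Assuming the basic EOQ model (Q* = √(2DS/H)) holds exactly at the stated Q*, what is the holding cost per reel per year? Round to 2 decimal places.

From Q* = √(2DS/H) ⇒ Q*² = 2DS/H.
H = 2DS / Q² = 2 × 39,275 × 423 / 6,890² = 0.6999

€0.70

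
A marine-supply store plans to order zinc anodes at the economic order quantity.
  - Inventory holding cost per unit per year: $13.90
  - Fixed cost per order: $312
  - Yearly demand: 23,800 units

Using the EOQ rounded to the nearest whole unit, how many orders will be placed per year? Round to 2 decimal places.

EOQ = √(2DS/H) = √(2 × 23,800 × 312 / 13.9)
    = √(1,068,431.65) ≈ 1,033.65 → Q = 1,034
Orders per year = D/Q = 23,800 / 1,034 = 23.017

23.02 orders per year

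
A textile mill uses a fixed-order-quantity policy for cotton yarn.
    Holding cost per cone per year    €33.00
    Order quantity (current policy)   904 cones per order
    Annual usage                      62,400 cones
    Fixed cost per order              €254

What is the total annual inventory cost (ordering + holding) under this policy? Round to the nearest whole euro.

Ordering: D/Q × S = 62,400/904 × €254 = €17,532.74
Holding:  Q/2 × H = 904/2 × €33 = €14,916.00
Total = €17,532.74 + €14,916.00 = €32,448.74

€32,449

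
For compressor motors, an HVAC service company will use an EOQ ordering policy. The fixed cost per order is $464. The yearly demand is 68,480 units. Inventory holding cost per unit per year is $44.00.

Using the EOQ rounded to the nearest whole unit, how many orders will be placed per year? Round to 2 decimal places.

56.97 orders per year

Optimal lot size Q* = (2 × 68,480 × $464 / $44)^½ ≈ 1,201.79 → Q = 1,202
Orders per year = D/Q = 68,480 / 1,202 = 56.972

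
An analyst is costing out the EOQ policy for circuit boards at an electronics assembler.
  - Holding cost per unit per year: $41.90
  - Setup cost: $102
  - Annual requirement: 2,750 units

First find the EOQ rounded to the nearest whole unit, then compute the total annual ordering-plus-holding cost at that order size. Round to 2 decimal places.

2DS/H = 2·2,750·102/41.9 = 13,389.02
EOQ = √13,389.02 ≈ 115.71 → Q = 116 units
Ordering: D/Q × S = 2,750/116 × $102 = $2,418.10
Holding:  Q/2 × H = 116/2 × $41.9 = $2,430.20
Total = $2,418.10 + $2,430.20 = $4,848.30

$4,848.30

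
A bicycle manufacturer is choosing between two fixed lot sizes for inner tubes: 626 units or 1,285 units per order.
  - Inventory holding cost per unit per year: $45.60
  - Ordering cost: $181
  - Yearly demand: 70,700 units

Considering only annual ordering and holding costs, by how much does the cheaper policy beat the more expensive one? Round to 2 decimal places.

$4,541.71

Annual cost at Q: ordering D·S/Q plus holding Q·H/2.
TC(626) = (70,700/626)×181 + (626/2)×45.6 = $34,714.81
TC(1,285) = (70,700/1,285)×181 + (1,285/2)×45.6 = $39,256.52
Lots of 626 are cheaper by $4,541.71.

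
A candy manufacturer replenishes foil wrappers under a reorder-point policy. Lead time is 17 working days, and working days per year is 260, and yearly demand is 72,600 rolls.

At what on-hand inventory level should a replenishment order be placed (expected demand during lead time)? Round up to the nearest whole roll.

Daily demand d = 72,600 / 260 = 279.231 rolls/day
Demand during lead time = 279.231 × 17 = 4,746.92
Reorder point = 4,746.92 → round up

4,747 rolls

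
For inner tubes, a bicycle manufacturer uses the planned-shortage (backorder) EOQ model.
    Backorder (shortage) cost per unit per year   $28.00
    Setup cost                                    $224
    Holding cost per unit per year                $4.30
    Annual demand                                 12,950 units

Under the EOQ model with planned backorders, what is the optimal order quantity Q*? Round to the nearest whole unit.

1,248 units

Basic EOQ = √(2·12,950·224/4.3) = 1,161.555
Backorder adjustment √((H+b)/b) = √((4.3+28)/28) = 1.0740
Q* = 1,161.555 × 1.0740 ≈ 1,247.56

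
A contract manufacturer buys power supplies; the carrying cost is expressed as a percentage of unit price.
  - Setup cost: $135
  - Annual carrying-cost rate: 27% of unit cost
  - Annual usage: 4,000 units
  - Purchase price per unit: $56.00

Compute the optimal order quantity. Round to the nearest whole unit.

H = i·C = 0.27 × $56 = $15.1200 per unit-year
2DS/H = 2·4,000·135/15.12 = 71,428.57
EOQ = √71,428.57 ≈ 267.26

267 units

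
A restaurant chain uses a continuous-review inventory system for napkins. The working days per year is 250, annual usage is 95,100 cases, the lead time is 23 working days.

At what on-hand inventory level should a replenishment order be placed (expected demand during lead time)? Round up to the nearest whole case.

8,750 cases

Daily demand d = 95,100 / 250 = 380.400 cases/day
Demand during lead time = 380.400 × 23 = 8,749.20
Reorder point = 8,749.20 → round up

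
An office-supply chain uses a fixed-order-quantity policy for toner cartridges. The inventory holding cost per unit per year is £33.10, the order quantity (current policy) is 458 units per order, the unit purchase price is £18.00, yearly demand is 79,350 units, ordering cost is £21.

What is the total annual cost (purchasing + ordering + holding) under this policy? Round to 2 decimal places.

£1,439,518.22

Annual ordering cost = (D/Q)·S = (79,350/458) × 21 = £3,638.32
Annual holding cost  = (Q/2)·H = (458/2) × 33.1 = £7,579.90
Purchase cost = D·C = 79,350 × 18 = £1,428,300.00
Total = £3,638.32 + £7,579.90 + £1,428,300.00 = £1,439,518.22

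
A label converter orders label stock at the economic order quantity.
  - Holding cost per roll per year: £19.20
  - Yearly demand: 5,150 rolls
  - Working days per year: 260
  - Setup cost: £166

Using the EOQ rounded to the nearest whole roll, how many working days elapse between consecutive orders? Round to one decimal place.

Optimal lot size Q* = (2 × 5,150 × £166 / £19.2)^½ ≈ 298.42 → Q = 298 rolls
T = Q/D × 260 days = 298/5,150 × 260 = 15.045 days

15.0 days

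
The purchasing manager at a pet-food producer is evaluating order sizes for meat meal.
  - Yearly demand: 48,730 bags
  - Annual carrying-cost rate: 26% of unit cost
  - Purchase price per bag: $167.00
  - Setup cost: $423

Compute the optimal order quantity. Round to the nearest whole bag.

974 bags

Carrying cost H = $167 × 26% = $43.4200/bag/yr
EOQ = √(2DS/H) = √(2 × 48,730 × 423 / 43.42)
    = √(949,460.62) ≈ 974.40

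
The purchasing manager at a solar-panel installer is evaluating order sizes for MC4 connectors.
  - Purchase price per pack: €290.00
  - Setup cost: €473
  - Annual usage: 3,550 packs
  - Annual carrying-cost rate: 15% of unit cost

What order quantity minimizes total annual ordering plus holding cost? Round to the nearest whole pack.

278 packs

H = i·C = 0.15 × €290 = €43.5000 per pack-year
EOQ = √(2DS/H) = √(2 × 3,550 × 473 / 43.5)
    = √(77,202.30) ≈ 277.85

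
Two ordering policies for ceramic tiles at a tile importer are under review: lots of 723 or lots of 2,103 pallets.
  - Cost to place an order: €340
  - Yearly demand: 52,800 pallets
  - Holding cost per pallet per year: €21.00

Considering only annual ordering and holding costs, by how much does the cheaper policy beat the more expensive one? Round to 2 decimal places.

TC(Q) = (D/Q)S + (Q/2)H
TC(723) = (52,800/723)×340 + (723/2)×21 = €32,421.38
TC(2,103) = (52,800/2,103)×340 + (2,103/2)×21 = €30,617.88
|ΔTC| = |€32,421.38 − €30,617.88| = €1,803.50

€1,803.50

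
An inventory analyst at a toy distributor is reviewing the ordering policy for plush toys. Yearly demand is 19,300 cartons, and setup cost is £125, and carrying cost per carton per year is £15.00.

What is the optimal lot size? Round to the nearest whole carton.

567 cartons

Optimal lot size Q* = (2 × 19,300 × £125 / £15)^½ ≈ 567.16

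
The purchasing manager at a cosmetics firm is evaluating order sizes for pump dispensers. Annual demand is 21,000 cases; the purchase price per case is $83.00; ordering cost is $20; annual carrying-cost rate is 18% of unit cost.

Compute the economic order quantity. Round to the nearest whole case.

237 cases

H = i·C = 0.18 × $83 = $14.9400 per case-year
EOQ = √(2DS/H) = √(2 × 21,000 × 20 / 14.94)
    = √(56,224.90) ≈ 237.12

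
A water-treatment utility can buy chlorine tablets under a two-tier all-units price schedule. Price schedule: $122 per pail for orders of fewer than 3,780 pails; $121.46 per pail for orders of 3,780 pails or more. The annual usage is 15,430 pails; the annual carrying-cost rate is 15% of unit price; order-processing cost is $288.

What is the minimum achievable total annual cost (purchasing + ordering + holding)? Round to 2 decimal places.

H₁ = 15%×$122 = $18.3000;  H₂ = 15%×$121.46 = $18.2190
EOQ₁ = √(2×15,430×288/18.3000) = 696.90  (< 3,780, feasible at tier 1)
EOQ₂ = √(2×15,430×288/18.2190) = 698.44  (< 3,780 → use Q = 3,780 at tier-2 price)
TC(tier 1 (EOQ₁), Q≈696.9) = $1,895,213.22
TC(tier 2, Q≈3,780.0) = $1,909,737.33
Minimum at tier 1 (EOQ₁): $1,895,213.22

$1,895,213.22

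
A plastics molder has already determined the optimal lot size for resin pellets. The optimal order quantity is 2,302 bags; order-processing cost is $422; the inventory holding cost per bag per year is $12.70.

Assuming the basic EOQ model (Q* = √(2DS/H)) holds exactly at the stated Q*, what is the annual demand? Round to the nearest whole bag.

Since Q* = (2DS/H)^½, squaring gives Q*²·H = 2DS.
D = Q²H / (2S) = 2,302² × 12.7 / (2 × 422) = 79,739.21

79,739 bags per year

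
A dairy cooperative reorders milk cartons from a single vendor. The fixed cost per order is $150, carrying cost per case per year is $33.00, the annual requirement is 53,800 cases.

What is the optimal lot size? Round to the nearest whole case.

Optimal lot size Q* = (2 × 53,800 × $150 / $33)^½ ≈ 699.35

699 cases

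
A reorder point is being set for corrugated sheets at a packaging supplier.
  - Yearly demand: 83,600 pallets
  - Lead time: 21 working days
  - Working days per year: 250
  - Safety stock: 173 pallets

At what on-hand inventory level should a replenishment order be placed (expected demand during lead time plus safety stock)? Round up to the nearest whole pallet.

7,196 pallets

Daily demand d = 83,600 / 250 = 334.400 pallets/day
Demand during lead time = 334.400 × 21 = 7,022.40
Reorder point = 7,022.40 + 173 = 7,195.40 → round up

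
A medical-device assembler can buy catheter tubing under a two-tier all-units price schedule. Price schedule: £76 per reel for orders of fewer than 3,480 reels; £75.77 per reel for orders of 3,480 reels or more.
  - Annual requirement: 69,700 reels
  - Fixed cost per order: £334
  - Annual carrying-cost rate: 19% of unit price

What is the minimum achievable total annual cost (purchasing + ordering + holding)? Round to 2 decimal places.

£5,312,908.16

H₁ = 19%×£76 = £14.4400;  H₂ = 19%×£75.77 = £14.3963
EOQ₁ = √(2×69,700×334/14.4400) = 1,795.65  (< 3,480, feasible at tier 1)
EOQ₂ = √(2×69,700×334/14.3963) = 1,798.37  (< 3,480 → use Q = 3,480 at tier-2 price)
TC(tier 1 (EOQ₁), Q≈1,795.6) = £5,323,129.15
TC(tier 2, Q≈3,480.0) = £5,312,908.16
Minimum at tier 2: £5,312,908.16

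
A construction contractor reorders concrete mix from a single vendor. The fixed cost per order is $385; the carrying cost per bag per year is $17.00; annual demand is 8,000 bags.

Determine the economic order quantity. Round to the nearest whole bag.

602 bags

2DS/H = 2·8,000·385/17 = 362,352.94
EOQ = √362,352.94 ≈ 601.96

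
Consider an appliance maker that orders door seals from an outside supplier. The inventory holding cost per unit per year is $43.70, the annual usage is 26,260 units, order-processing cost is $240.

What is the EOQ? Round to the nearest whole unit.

2DS/H = 2·26,260·240/43.7 = 288,439.36
EOQ = √288,439.36 ≈ 537.07

537 units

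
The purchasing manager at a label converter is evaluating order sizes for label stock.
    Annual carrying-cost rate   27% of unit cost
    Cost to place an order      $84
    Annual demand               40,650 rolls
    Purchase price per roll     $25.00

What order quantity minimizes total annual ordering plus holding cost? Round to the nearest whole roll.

1,006 rolls

Carrying cost H = $25 × 27% = $6.7500/roll/yr
2DS/H = 2·40,650·84/6.75 = 1,011,733.33
EOQ = √1,011,733.33 ≈ 1,005.85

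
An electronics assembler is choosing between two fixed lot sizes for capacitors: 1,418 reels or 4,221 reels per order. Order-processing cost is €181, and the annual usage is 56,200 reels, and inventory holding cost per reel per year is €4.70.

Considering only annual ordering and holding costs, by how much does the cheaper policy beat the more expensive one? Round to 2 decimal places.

€1,823.33

Annual cost at Q: ordering D·S/Q plus holding Q·H/2.
TC(1,418) = (56,200/1,418)×181 + (1,418/2)×4.7 = €10,505.92
TC(4,221) = (56,200/4,221)×181 + (4,221/2)×4.7 = €12,329.25
Cheaper: Q = 1,418.  Difference = €1,823.33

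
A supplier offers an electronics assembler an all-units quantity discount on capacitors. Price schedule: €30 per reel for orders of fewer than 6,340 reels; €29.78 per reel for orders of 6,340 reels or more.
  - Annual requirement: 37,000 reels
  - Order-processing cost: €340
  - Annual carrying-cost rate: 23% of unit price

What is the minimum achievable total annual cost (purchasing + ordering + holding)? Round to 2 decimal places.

€1,123,175.89

H₁ = 23%×€30 = €6.9000;  H₂ = 23%×€29.78 = €6.8494
EOQ₁ = √(2×37,000×340/6.9000) = 1,909.55  (< 6,340, feasible at tier 1)
EOQ₂ = √(2×37,000×340/6.8494) = 1,916.59  (< 6,340 → use Q = 6,340 at tier-2 price)
TC(tier 1 (EOQ₁), Q≈1,909.5) = €1,123,175.89
TC(tier 2, Q≈6,340.0) = €1,125,556.83
Minimum at tier 1 (EOQ₁): €1,123,175.89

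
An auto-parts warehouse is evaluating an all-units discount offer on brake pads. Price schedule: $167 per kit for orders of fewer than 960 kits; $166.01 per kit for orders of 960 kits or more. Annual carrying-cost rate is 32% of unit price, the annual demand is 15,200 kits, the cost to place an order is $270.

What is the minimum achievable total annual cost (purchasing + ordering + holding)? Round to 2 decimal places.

$2,553,126.14

H₁ = 32%×$167 = $53.4400;  H₂ = 32%×$166.01 = $53.1232
EOQ₁ = √(2×15,200×270/53.4400) = 391.91  (< 960, feasible at tier 1)
EOQ₂ = √(2×15,200×270/53.1232) = 393.08  (< 960 → use Q = 960 at tier-2 price)
TC(tier 1 (EOQ₁), Q≈391.9) = $2,559,343.63
TC(tier 2, Q≈960.0) = $2,553,126.14
Minimum at tier 2: $2,553,126.14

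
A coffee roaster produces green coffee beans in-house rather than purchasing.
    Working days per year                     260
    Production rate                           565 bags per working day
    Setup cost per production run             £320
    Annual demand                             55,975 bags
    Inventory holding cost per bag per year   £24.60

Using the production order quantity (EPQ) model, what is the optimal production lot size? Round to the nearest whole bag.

1,534 bags

Daily demand d = 55,975/260 = 215.288; p = 565; 1 − d/p = 0.61896
EPQ = √(2DS / (H(1 − d/p)))
    = √(2 × 55,975 × 320 / (24.6 × 0.61896)) ≈ 1,533.87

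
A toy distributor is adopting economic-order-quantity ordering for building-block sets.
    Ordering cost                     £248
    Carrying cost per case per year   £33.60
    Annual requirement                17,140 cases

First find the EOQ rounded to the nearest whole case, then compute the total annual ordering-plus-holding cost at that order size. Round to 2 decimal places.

Q* = √(2·D·S / H) = √(2·17,140·248 / 33.6) = √253,019.0 ≈ 503.01 → Q = 503 cases
Annual ordering cost = (D/Q)·S = (17,140/503) × 248 = £8,450.74
Annual holding cost  = (Q/2)·H = (503/2) × 33.6 = £8,450.40
Total = £8,450.74 + £8,450.40 = £16,901.14

£16,901.14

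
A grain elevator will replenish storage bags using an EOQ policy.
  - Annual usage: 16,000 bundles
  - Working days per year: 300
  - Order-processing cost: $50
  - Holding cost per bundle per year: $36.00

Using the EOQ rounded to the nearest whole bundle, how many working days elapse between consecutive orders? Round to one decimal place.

EOQ = √(2DS/H) = √(2 × 16,000 × 50 / 36)
    = √(44,444.44) ≈ 210.82 → Q = 211 bundles
Cycle time = (working days × Q)/D = (300 × 211) / 16,000 = 3.956 days

4.0 days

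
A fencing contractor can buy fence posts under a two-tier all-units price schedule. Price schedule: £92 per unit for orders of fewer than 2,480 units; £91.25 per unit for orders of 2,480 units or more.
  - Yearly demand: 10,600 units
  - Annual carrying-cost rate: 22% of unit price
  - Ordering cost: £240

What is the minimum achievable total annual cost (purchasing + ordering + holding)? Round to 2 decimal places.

H₁ = 22%×£92 = £20.2400;  H₂ = 22%×£91.25 = £20.0750
EOQ₁ = √(2×10,600×240/20.2400) = 501.38  (< 2,480, feasible at tier 1)
EOQ₂ = √(2×10,600×240/20.0750) = 503.44  (< 2,480 → use Q = 2,480 at tier-2 price)
TC(tier 1 (EOQ₁), Q≈501.4) = £985,347.96
TC(tier 2, Q≈2,480.0) = £993,168.81
Minimum at tier 1 (EOQ₁): £985,347.96

£985,347.96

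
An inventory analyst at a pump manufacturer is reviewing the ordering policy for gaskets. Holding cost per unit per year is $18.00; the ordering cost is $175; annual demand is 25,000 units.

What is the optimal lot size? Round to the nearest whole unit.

Optimal lot size Q* = (2 × 25,000 × $175 / $18)^½ ≈ 697.22

697 units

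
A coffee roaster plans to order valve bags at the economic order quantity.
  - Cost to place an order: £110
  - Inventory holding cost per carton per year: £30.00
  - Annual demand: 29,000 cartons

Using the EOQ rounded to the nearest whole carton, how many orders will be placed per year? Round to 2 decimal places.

62.91 orders per year

EOQ = √(2DS/H) = √(2 × 29,000 × 110 / 30)
    = √(212,666.67) ≈ 461.16 → Q = 461
Orders per year = D/Q = 29,000 / 461 = 62.907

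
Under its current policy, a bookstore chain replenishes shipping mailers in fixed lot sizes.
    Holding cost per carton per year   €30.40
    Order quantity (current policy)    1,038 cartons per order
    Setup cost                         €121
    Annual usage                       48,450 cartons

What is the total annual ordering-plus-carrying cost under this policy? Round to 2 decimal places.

Orders/yr = 48,450/1,038 = 46.676; ordering cost = 46.676 × €121 = €5,647.83
Average inventory = 1,038/2 = 519; holding cost = 519 × €30.4 = €15,777.60
Total = €5,647.83 + €15,777.60 = €21,425.43

€21,425.43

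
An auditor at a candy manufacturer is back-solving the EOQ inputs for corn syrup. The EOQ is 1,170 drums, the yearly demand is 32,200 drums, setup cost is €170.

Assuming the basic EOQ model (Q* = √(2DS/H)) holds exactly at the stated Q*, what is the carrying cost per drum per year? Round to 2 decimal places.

€8.00

Since Q* = (2DS/H)^½, squaring gives Q*²·H = 2DS.
H = 2DS / Q² = 2 × 32,200 × 170 / 1,170² = 7.9977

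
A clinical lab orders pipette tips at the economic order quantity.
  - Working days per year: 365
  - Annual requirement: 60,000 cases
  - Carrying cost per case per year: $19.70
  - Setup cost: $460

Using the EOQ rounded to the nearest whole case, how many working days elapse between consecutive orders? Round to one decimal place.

10.2 days

Optimal lot size Q* = (2 × 60,000 × $460 / $19.7)^½ ≈ 1,673.93 → Q = 1,674 cases
Cycle time = (working days × Q)/D = (365 × 1,674) / 60,000 = 10.184 days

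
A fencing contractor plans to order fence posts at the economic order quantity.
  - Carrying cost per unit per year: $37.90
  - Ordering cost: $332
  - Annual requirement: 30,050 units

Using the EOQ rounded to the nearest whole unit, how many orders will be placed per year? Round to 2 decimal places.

41.39 orders per year

Q* = √(2·D·S / H) = √(2·30,050·332 / 37.9) = √526,469.7 ≈ 725.58 → Q = 726
Orders per year = D/Q = 30,050 / 726 = 41.391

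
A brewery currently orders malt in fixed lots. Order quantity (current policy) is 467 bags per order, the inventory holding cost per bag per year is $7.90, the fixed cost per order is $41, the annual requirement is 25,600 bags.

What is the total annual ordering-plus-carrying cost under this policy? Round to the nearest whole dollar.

$4,092

Orders/yr = 25,600/467 = 54.818; ordering cost = 54.818 × $41 = $2,247.54
Average inventory = 467/2 = 233.5; holding cost = 233.5 × $7.9 = $1,844.65
Total = $2,247.54 + $1,844.65 = $4,092.19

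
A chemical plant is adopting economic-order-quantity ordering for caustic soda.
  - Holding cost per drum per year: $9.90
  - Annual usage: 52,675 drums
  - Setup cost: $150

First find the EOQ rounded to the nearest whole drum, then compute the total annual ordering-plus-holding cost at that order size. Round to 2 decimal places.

EOQ = √(2DS/H) = √(2 × 52,675 × 150 / 9.9)
    = √(1,596,212.12) ≈ 1,263.41 → Q = 1,263 drums
Orders/yr = 52,675/1,263 = 41.706; ordering cost = 41.706 × $150 = $6,255.94
Average inventory = 1,263/2 = 631.5; holding cost = 631.5 × $9.9 = $6,251.85
Total = $6,255.94 + $6,251.85 = $12,507.79

$12,507.79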